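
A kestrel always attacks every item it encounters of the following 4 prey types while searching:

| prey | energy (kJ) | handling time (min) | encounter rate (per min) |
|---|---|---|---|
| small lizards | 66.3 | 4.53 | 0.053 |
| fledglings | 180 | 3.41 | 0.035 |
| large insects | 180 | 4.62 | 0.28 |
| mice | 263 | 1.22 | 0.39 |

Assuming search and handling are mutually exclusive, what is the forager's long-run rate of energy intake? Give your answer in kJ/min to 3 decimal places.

52.027 kJ/min

Energy encountered per unit search time: 0.053×66.3 + 0.035×180 + 0.28×180 + 0.39×263 = 162.8 kJ/min.
Handling time per unit search time: 0.053×4.53 + 0.035×3.41 + 0.28×4.62 + 0.39×1.22 = 2.129.
Rate = 162.8/(1 + 2.129) = 52.03 kJ/min.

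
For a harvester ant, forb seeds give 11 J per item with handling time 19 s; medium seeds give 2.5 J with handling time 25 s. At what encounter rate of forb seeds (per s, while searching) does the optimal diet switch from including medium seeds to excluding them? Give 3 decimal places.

0.011 per s

The zero-one rule: include medium seeds iff E₂/h₂ > λE₁/(1+λh₁). Equality gives the switch point.
λE₁h₂ = E₂ + λE₂h₁ ⇒ λ = E₂/(E₁h₂ − E₂h₁) = 2.5/(275 − 47.5) = 0.01099 per s.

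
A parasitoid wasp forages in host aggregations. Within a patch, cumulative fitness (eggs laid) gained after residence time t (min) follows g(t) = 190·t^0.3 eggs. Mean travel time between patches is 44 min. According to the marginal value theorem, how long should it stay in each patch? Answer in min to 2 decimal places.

18.86 min

Optimal t* satisfies g'(t*) = g(t*)/(T + t*).
g'(t) = 0.3·190·t^-0.7. Setting 0.3·190·t^-0.7 = 190·t^0.3/(44+t) gives 0.3(44+t) = t, so 0.70·t = 0.3×44.
t* = 0.3×44/0.70 = 18.86 min.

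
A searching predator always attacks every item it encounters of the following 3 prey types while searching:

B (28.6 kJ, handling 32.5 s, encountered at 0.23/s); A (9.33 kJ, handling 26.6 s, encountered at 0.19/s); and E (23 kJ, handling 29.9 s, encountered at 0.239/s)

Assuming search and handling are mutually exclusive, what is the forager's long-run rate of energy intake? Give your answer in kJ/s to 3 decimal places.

0.670 kJ/s

Energy encountered per unit search time: 0.23×28.6 + 0.19×9.33 + 0.239×23 = 13.85 kJ/s.
Handling time per unit search time: 0.23×32.5 + 0.19×26.6 + 0.239×29.9 = 19.68.
Rate = 13.85/(1 + 19.68) = 0.6698 kJ/s.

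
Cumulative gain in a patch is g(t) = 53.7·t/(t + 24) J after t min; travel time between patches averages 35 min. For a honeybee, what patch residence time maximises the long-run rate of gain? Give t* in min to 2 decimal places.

28.98 min

Maximise g(t)/(T+t): set derivative to zero → g'(t)(T+t) = g(t).
g'(t) = 53.7·24/(t + 24)². Setting 53.7·24/(t+24)² = 53.7t/[(t+24)(35+t)] gives 24(35+t) = t(t+24), so t² = 24×35 = 840.
t* = √840 = 28.98 min.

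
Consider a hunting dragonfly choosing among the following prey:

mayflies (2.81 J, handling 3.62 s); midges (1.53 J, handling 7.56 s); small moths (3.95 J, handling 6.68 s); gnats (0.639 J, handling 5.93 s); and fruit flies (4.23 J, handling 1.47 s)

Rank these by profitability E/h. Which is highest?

fruit flies

In descending order of E/h:
fruit flies: 4.23/1.47 = 2.88 J/s
mayflies: 2.81/3.62 = 0.776 J/s
small moths: 3.95/6.68 = 0.591 J/s
midges: 1.53/7.56 = 0.202 J/s
gnats: 0.639/5.93 = 0.108 J/s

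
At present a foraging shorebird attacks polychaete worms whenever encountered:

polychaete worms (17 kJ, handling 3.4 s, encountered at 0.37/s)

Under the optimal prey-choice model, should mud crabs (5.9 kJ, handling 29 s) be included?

On polychaete worms alone, R = ΣλE/(1+Σλh) = 6.29/2.258 = 2.786 kJ/s.
Profitability of mud crabs: 5.9/29 = 0.2034 kJ/s.
Since 0.2034 < R, time spent handling mud crabs is better spent searching.

No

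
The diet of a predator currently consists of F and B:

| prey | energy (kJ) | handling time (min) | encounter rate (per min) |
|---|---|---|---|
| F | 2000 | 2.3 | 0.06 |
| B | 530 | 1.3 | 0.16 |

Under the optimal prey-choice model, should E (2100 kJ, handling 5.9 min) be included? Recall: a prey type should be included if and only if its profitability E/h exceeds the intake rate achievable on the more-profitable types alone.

On F and B alone, R = ΣλE/(1+Σλh) = 204.8/1.346 = 152.2 kJ/min.
Profitability of E: 2100/5.9 = 355.9 kJ/min.
355.9 > 152.2, so adding E raises the average — include it.

Yes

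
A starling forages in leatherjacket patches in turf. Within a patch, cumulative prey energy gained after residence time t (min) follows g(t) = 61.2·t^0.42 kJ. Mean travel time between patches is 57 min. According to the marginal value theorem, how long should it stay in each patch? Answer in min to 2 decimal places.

By the marginal value theorem, leave when the instantaneous gain rate g'(t) equals the habitat-wide average g(t)/(T + t).
g'(t) = 0.42·61.2·t^-0.58. Setting 0.42·61.2·t^-0.58 = 61.2·t^0.42/(57+t) gives 0.42(57+t) = t, so 0.58·t = 0.42×57.
t* = 0.42×57/0.58 = 41.28 min.

41.28 min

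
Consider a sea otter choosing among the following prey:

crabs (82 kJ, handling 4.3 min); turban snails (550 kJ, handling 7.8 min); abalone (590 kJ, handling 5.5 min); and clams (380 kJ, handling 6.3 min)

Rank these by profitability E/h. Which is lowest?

crabs

Profitability E/h (kJ/min): crabs = 82/4.3 = 19.1, turban snails = 550/7.8 = 70.5, abalone = 590/5.5 = 107, clams = 380/6.3 = 60.3.
Ranked: abalone > turban snails > clams > crabs.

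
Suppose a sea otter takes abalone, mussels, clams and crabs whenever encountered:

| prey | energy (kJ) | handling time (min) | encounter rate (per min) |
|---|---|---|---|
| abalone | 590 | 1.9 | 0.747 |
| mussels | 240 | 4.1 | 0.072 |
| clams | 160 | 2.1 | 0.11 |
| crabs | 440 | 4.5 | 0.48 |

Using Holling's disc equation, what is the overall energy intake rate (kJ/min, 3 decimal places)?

Energy encountered per unit search time: 0.747×590 + 0.072×240 + 0.11×160 + 0.48×440 = 686.8 kJ/min.
Handling time per unit search time: 0.747×1.9 + 0.072×4.1 + 0.11×2.1 + 0.48×4.5 = 4.106.
Rate = 686.8/(1 + 4.106) = 134.5 kJ/min.

134.524 kJ/min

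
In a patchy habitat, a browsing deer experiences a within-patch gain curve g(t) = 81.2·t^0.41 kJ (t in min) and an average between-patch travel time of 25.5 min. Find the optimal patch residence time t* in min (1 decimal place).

17.7 min

Optimal t* satisfies g'(t*) = g(t*)/(T + t*).
g'(t) = 0.41·81.2·t^-0.59. Setting 0.41·81.2·t^-0.59 = 81.2·t^0.41/(25.5+t) gives 0.41(25.5+t) = t, so 0.59·t = 0.41×25.5.
t* = 0.41×25.5/0.59 = 17.72 min.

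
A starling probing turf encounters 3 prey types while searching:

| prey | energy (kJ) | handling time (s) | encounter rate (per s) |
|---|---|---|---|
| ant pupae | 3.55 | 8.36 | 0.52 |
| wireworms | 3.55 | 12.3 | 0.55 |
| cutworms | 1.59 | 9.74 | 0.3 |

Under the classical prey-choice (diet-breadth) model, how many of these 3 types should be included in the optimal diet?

1

Profitabilities (E/h, kJ/s): ant pupae 0.425, wireworms 0.289, cutworms 0.163. Add prey in this order while the next type's profitability exceeds the intake rate on those already taken.
Rate on top 1: 0.3452. wireworms: 0.289 < 0.3452 → exclude; stop.
Optimal diet: ant pupae — 1 of 3 types.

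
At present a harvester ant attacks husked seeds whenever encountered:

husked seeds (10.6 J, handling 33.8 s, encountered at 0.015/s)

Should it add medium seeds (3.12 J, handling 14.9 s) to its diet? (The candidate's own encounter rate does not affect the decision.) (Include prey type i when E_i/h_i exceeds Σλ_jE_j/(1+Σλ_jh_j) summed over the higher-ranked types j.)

Current rate: (0.015×10.6)/(1 + 0.015×33.8) = 0.1055 J/s.
medium seeds: E/h = 3.12/14.9 = 0.2094 J/s.
0.2094 > 0.1055, so adding medium seeds raises the average — include it.

Yes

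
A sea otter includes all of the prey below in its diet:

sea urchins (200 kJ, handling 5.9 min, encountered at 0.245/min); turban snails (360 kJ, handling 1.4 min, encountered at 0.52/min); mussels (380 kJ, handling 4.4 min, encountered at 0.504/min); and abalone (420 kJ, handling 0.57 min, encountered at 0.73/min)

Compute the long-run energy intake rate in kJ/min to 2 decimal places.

R = (0.245×200 + 0.52×360 + 0.504×380 + 0.73×420) / (1 + 0.245×5.9 + 0.52×1.4 + 0.504×4.4 + 0.73×0.57) = 734.3/5.807 = 126.4 kJ/min.

126.45 kJ/min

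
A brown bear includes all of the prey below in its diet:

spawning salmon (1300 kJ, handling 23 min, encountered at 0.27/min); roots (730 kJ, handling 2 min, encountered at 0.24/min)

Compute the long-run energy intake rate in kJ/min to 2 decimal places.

68.43 kJ/min

Energy encountered per unit search time: 0.27×1300 + 0.24×730 = 526.2 kJ/min.
Handling time per unit search time: 0.27×23 + 0.24×2 = 6.69.
Rate = 526.2/(1 + 6.69) = 68.43 kJ/min.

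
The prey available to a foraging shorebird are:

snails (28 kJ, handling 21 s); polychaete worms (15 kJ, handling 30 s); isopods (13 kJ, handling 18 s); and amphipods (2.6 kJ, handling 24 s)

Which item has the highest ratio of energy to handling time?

snails

Profitability E/h (kJ/s): snails = 28/21 = 1.33, polychaete worms = 15/30 = 0.5, isopods = 13/18 = 0.722, amphipods = 2.6/24 = 0.108.
Ranked: snails > isopods > polychaete worms > amphipods.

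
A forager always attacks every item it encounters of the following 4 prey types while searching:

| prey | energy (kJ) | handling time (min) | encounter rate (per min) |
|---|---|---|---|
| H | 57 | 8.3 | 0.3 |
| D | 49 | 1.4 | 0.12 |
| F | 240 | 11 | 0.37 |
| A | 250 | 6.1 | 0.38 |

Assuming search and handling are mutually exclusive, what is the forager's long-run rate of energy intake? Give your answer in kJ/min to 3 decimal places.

R = (0.3×57 + 0.12×49 + 0.37×240 + 0.38×250) / (1 + 0.3×8.3 + 0.12×1.4 + 0.37×11 + 0.38×6.1) = 206.8/10.05 = 20.58 kJ/min.

20.583 kJ/min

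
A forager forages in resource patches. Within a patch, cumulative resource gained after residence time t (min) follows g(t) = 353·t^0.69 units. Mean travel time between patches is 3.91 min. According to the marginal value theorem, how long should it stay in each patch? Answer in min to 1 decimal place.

8.7 min

Maximise g(t)/(T+t): set derivative to zero → g'(t)(T+t) = g(t).
g'(t) = 0.69·353·t^-0.31. Setting 0.69·353·t^-0.31 = 353·t^0.69/(3.91+t) gives 0.69(3.91+t) = t, so 0.31·t = 0.69×3.91.
t* = 0.69×3.91/0.31 = 8.703 min.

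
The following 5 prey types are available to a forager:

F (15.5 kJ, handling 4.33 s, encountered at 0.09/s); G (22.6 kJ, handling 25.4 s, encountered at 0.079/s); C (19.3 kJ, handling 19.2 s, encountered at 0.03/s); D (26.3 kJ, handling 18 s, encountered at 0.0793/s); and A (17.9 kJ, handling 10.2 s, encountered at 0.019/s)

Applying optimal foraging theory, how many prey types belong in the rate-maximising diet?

3

Profitabilities (E/h, kJ/s): F 3.58, A 1.75, D 1.46, C 1.01, G 0.89. Add prey in this order while the next type's profitability exceeds the intake rate on those already taken.
Rate on top 1: 1.004. A: 1.75 > 1.004 → include.
Rate on top 2: 1.096. D: 1.46 > 1.096 → include.
Rate on top 3: 1.269. C: 1.01 < 1.269 → exclude; stop.
Optimal diet: F, A, D — 3 of 5 types.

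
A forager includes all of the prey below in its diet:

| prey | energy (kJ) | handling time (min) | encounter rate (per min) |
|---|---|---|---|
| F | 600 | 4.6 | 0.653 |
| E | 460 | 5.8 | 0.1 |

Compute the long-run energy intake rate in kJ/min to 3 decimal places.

Energy encountered per unit search time: 0.653×600 + 0.1×460 = 437.8 kJ/min.
Handling time per unit search time: 0.653×4.6 + 0.1×5.8 = 3.584.
Rate = 437.8/(1 + 3.584) = 95.51 kJ/min.

95.510 kJ/min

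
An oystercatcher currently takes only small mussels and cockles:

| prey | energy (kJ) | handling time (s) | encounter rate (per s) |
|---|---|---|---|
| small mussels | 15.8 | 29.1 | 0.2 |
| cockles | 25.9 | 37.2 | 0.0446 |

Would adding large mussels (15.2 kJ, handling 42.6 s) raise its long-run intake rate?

Intake rate on the current diet: R = (0.2×15.8 + 0.0446×25.9) / (1 + 0.2×29.1 + 0.0446×37.2) = 4.315/8.479 = 0.5089 kJ/s.
Profitability of large mussels: 15.2/42.6 = 0.3568 kJ/s.
Since 0.3568 < R, time spent handling large mussels is better spent searching.

No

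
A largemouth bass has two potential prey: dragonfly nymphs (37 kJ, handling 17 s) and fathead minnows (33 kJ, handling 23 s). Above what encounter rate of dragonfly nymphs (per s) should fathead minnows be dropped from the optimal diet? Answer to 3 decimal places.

At the threshold, the rate on dragonfly nymphs alone equals the profitability of fathead minnows: λ·37/(1 + λ·17) = 33/23 = 1.435.
Rearranging, λ(37 − 1.435×17) = 1.435, so λ = 1.435/12.61 = 0.1138 per s.

0.114 per s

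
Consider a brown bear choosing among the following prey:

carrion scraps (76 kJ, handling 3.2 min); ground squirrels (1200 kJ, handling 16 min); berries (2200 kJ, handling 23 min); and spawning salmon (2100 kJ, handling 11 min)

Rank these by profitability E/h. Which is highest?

In descending order of E/h:
spawning salmon: 2100/11 = 191 kJ/min
berries: 2200/23 = 95.7 kJ/min
ground squirrels: 1200/16 = 75 kJ/min
carrion scraps: 76/3.2 = 23.8 kJ/min

spawning salmon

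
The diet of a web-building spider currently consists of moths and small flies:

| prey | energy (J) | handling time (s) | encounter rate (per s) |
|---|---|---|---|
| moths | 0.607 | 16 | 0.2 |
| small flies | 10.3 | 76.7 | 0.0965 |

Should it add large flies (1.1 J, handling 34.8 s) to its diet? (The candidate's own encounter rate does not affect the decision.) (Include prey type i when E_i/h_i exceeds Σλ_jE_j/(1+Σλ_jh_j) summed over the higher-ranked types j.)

On moths and small flies alone, R = ΣλE/(1+Σλh) = 1.115/11.6 = 0.09614 J/s.
large flies: E/h = 1.1/34.8 = 0.03161 J/s.
Since 0.03161 < R, time spent handling large flies is better spent searching.

No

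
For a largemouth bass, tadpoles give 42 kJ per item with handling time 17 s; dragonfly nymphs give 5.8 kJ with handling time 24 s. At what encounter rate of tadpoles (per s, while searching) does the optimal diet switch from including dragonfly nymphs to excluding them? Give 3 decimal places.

The zero-one rule: include dragonfly nymphs iff E₂/h₂ > λE₁/(1+λh₁). Equality gives the switch point.
λE₁h₂ = E₂ + λE₂h₁ ⇒ λ = E₂/(E₁h₂ − E₂h₁) = 5.8/(1008 − 98.6) = 0.006378 per s.

0.006 per s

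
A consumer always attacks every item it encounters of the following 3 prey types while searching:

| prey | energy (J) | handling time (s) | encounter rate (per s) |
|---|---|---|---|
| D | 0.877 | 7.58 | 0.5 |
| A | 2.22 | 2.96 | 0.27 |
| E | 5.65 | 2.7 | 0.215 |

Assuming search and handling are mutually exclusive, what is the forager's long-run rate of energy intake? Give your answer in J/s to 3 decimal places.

R = Σλ_iE_i / (1 + Σλ_ih_i)
Numerator: 0.5×0.877 + 0.27×2.22 + 0.215×5.65 = 2.253
Denominator: 1 + 0.5×7.58 + 0.27×2.96 + 0.215×2.7 = 6.17
R = 2.253/6.17 = 0.3651 J/s

0.365 J/s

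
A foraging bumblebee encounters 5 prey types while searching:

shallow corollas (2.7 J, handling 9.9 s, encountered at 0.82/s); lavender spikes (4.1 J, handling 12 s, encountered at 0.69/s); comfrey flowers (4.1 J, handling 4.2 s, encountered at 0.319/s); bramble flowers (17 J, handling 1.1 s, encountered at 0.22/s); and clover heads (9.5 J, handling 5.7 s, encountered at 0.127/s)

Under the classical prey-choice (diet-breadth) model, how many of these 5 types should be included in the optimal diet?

E/h in descending order: bramble flowers 15.5, clover heads 1.67, comfrey flowers 0.976, lavender spikes 0.342, shallow corollas 0.273 J/s. The optimal diet is the largest prefix of this list for which every included type satisfies E_i/h_i > R on the types above it.
Rate on top 1: 3.011. clover heads: 1.67 < 3.011 → exclude; stop.
Optimal diet: bramble flowers — 1 of 5 types.

1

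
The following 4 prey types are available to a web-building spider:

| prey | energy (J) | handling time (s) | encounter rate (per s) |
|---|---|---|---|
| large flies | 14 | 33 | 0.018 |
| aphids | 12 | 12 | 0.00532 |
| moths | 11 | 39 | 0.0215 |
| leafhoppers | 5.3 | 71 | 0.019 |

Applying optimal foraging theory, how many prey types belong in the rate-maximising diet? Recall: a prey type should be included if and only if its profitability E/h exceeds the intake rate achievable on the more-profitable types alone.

3

E/h in descending order: aphids 1, large flies 0.424, moths 0.282, leafhoppers 0.0746 J/s. The optimal diet is the largest prefix of this list for which every included type satisfies E_i/h_i > R on the types above it.
Rate on top 1: 0.06001. large flies: 0.424 > 0.06001 → include.
Rate on top 2: 0.1905. moths: 0.282 > 0.1905 → include.
Rate on top 3: 0.2213. leafhoppers: 0.0746 < 0.2213 → exclude; stop.
Optimal diet: aphids, large flies, moths — 3 of 4 types.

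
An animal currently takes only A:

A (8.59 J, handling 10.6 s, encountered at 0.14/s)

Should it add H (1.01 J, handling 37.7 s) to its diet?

On A alone, R = ΣλE/(1+Σλh) = 1.203/2.484 = 0.4841 J/s.
Profitability of H: 1.01/37.7 = 0.02679 J/s.
Since 0.02679 < R, time spent handling H is better spent searching.

No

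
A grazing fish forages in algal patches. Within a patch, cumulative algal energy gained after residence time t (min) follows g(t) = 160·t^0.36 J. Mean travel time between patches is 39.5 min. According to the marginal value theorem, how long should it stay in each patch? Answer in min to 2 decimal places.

By the marginal value theorem, leave when the instantaneous gain rate g'(t) equals the habitat-wide average g(t)/(T + t).
g'(t) = 0.36·160·t^-0.64. Setting 0.36·160·t^-0.64 = 160·t^0.36/(39.5+t) gives 0.36(39.5+t) = t, so 0.64·t = 0.36×39.5.
t* = 0.36×39.5/0.64 = 22.22 min.

22.22 min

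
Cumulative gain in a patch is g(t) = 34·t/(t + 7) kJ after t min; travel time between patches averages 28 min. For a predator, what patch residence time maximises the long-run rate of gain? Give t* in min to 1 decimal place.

14.0 min

Maximise g(t)/(T+t): set derivative to zero → g'(t)(T+t) = g(t).
g'(t) = 34·7/(t + 7)². Setting 34·7/(t+7)² = 34t/[(t+7)(28+t)] gives 7(28+t) = t(t+7), so t² = 7×28 = 196.
t* = √196 = 14 min.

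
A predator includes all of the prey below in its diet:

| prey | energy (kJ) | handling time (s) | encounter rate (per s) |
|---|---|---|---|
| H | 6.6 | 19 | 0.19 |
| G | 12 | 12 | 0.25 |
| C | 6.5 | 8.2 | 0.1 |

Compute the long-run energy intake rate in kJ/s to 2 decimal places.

0.58 kJ/s

Energy encountered per unit search time: 0.19×6.6 + 0.25×12 + 0.1×6.5 = 4.904 kJ/s.
Handling time per unit search time: 0.19×19 + 0.25×12 + 0.1×8.2 = 7.43.
Rate = 4.904/(1 + 7.43) = 0.5817 kJ/s.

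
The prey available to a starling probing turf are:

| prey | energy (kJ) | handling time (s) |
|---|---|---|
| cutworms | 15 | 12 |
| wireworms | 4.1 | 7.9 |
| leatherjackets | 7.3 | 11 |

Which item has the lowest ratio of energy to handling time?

Profitability E/h (kJ/s): cutworms = 15/12 = 1.25, wireworms = 4.1/7.9 = 0.519, leatherjackets = 7.3/11 = 0.664.
Ranked: cutworms > leatherjackets > wireworms.

wireworms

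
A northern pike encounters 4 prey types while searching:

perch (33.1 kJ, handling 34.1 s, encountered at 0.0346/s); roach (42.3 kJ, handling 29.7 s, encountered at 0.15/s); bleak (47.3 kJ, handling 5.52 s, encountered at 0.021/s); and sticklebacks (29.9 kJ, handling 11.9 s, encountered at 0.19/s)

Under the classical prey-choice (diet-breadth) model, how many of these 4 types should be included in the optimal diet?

2

Profitabilities (E/h, kJ/s): bleak 8.57, sticklebacks 2.51, roach 1.42, perch 0.971. Add prey in this order while the next type's profitability exceeds the intake rate on those already taken.
Rate on top 1: 0.8901. sticklebacks: 2.51 > 0.8901 → include.
Rate on top 2: 1.976. roach: 1.42 < 1.976 → exclude; stop.
Optimal diet: bleak, sticklebacks — 2 of 4 types.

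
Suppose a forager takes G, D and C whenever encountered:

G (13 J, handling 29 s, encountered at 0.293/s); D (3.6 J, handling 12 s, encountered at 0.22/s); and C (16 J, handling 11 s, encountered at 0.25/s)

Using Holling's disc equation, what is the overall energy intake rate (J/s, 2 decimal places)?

Energy encountered per unit search time: 0.293×13 + 0.22×3.6 + 0.25×16 = 8.601 J/s.
Handling time per unit search time: 0.293×29 + 0.22×12 + 0.25×11 = 13.89.
Rate = 8.601/(1 + 13.89) = 0.5778 J/s.

0.58 J/s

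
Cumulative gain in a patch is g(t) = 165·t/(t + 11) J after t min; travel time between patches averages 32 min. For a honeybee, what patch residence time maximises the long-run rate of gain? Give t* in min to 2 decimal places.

18.76 min

By the marginal value theorem, leave when the instantaneous gain rate g'(t) equals the habitat-wide average g(t)/(T + t).
g'(t) = 165·11/(t + 11)². Setting 165·11/(t+11)² = 165t/[(t+11)(32+t)] gives 11(32+t) = t(t+11), so t² = 11×32 = 352.
t* = √352 = 18.76 min.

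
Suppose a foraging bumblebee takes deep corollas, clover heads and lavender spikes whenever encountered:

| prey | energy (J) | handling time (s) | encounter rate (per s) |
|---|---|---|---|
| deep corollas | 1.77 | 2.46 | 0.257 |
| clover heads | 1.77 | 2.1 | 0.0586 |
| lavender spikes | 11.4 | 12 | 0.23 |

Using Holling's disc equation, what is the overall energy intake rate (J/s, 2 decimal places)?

R = (0.257×1.77 + 0.0586×1.77 + 0.23×11.4) / (1 + 0.257×2.46 + 0.0586×2.1 + 0.23×12) = 3.181/4.515 = 0.7044 J/s.

0.70 J/s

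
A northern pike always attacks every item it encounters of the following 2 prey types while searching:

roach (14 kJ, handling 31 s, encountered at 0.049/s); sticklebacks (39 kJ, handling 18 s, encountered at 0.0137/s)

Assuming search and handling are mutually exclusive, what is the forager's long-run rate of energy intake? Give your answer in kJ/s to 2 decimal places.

0.44 kJ/s

R = (0.049×14 + 0.0137×39) / (1 + 0.049×31 + 0.0137×18) = 1.22/2.766 = 0.4412 kJ/s.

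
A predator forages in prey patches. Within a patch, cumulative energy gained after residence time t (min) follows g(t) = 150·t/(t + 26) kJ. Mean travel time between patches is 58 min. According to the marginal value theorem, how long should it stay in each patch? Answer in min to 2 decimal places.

38.83 min

Optimal t* satisfies g'(t*) = g(t*)/(T + t*).
g'(t) = 150·26/(t + 26)². Setting 150·26/(t+26)² = 150t/[(t+26)(58+t)] gives 26(58+t) = t(t+26), so t² = 26×58 = 1508.
t* = √1508 = 38.83 min.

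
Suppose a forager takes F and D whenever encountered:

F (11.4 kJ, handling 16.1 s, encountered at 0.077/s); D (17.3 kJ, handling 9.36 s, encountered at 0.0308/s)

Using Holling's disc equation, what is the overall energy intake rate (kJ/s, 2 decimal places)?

R = (0.077×11.4 + 0.0308×17.3) / (1 + 0.077×16.1 + 0.0308×9.36) = 1.411/2.528 = 0.558 kJ/s.

0.56 kJ/s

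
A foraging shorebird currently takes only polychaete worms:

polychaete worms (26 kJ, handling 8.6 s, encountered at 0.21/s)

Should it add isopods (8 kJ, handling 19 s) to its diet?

No

On polychaete worms alone, R = ΣλE/(1+Σλh) = 5.46/2.806 = 1.946 kJ/s.
Profitability of isopods: 8/19 = 0.4211 kJ/s.
Since 0.4211 < R, time spent handling isopods is better spent searching.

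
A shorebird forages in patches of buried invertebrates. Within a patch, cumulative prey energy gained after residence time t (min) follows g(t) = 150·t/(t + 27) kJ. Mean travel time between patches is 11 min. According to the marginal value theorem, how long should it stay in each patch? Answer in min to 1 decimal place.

Optimal t* satisfies g'(t*) = g(t*)/(T + t*).
g'(t) = 150·27/(t + 27)². Setting 150·27/(t+27)² = 150t/[(t+27)(11+t)] gives 27(11+t) = t(t+27), so t² = 27×11 = 297.
t* = √297 = 17.23 min.

17.2 min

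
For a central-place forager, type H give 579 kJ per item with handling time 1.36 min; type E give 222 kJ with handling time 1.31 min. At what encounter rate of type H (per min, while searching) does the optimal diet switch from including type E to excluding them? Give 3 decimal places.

Drop type E once their profitability E₂/h₂ falls below the rate achievable on type H alone: E₂/h₂ = λE₁/(1 + λh₁).
Solve for λ: λE₁h₂ = E₂(1 + λh₁) → λ(E₁h₂ − E₂h₁) = E₂ → λ = E₂/(E₁h₂ − E₂h₁).
λ = 222/(579×1.31 − 222×1.36) = 222/456.6 = 0.4862 per min.

0.486 per min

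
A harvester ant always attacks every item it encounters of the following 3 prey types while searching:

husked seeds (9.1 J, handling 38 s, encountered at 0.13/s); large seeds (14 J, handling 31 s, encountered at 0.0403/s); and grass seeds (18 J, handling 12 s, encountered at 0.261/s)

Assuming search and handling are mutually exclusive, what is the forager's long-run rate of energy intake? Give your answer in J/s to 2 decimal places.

Energy encountered per unit search time: 0.13×9.1 + 0.0403×14 + 0.261×18 = 6.445 J/s.
Handling time per unit search time: 0.13×38 + 0.0403×31 + 0.261×12 = 9.321.
Rate = 6.445/(1 + 9.321) = 0.6245 J/s.

0.62 J/s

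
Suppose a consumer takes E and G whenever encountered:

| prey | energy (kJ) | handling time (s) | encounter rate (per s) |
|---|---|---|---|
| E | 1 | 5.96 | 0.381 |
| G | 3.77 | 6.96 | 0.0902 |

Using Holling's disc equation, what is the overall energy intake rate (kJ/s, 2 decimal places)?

0.18 kJ/s

R = (0.381×1 + 0.0902×3.77) / (1 + 0.381×5.96 + 0.0902×6.96) = 0.7211/3.899 = 0.185 kJ/s.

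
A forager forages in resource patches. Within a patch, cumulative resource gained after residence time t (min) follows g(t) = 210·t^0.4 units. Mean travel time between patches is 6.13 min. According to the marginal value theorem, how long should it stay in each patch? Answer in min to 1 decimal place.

4.1 min

Maximise g(t)/(T+t): set derivative to zero → g'(t)(T+t) = g(t).
g'(t) = 0.4·210·t^-0.6. Setting 0.4·210·t^-0.6 = 210·t^0.4/(6.13+t) gives 0.4(6.13+t) = t, so 0.60·t = 0.4×6.13.
t* = 0.4×6.13/0.60 = 4.087 min.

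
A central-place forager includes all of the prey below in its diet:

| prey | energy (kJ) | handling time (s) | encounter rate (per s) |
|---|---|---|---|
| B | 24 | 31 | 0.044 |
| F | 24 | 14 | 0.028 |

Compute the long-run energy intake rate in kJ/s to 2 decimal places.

0.63 kJ/s

Energy encountered per unit search time: 0.044×24 + 0.028×24 = 1.728 kJ/s.
Handling time per unit search time: 0.044×31 + 0.028×14 = 1.756.
Rate = 1.728/(1 + 1.756) = 0.627 kJ/s.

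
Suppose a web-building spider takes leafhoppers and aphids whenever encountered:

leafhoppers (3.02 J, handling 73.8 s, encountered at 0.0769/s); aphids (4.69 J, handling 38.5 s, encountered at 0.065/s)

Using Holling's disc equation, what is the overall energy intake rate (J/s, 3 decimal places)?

0.059 J/s

R = Σλ_iE_i / (1 + Σλ_ih_i)
Numerator: 0.0769×3.02 + 0.065×4.69 = 0.5371
Denominator: 1 + 0.0769×73.8 + 0.065×38.5 = 9.178
R = 0.5371/9.178 = 0.05852 J/s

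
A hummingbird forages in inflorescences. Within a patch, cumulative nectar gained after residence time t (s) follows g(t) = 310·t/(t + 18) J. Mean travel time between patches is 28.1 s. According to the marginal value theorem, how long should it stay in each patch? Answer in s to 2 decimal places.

Optimal t* satisfies g'(t*) = g(t*)/(T + t*).
g'(t) = 310·18/(t + 18)². Setting 310·18/(t+18)² = 310t/[(t+18)(28.1+t)] gives 18(28.1+t) = t(t+18), so t² = 18×28.1 = 505.8.
t* = √505.8 = 22.49 s.

22.49 s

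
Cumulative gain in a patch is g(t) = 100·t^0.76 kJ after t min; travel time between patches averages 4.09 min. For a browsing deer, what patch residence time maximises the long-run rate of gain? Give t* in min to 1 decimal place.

Maximise g(t)/(T+t): set derivative to zero → g'(t)(T+t) = g(t).
g'(t) = 0.76·100·t^-0.24. Setting 0.76·100·t^-0.24 = 100·t^0.76/(4.09+t) gives 0.76(4.09+t) = t, so 0.24·t = 0.76×4.09.
t* = 0.76×4.09/0.24 = 12.95 min.

13.0 min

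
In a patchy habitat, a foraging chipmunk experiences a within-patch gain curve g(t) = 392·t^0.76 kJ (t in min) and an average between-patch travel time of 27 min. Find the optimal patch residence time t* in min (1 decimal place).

85.5 min

Maximise g(t)/(T+t): set derivative to zero → g'(t)(T+t) = g(t).
g'(t) = 0.76·392·t^-0.24. Setting 0.76·392·t^-0.24 = 392·t^0.76/(27+t) gives 0.76(27+t) = t, so 0.24·t = 0.76×27.
t* = 0.76×27/0.24 = 85.5 min.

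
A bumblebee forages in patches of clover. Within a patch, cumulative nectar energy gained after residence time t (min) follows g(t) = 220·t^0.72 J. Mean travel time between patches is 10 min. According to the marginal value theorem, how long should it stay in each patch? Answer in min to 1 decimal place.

Maximise g(t)/(T+t): set derivative to zero → g'(t)(T+t) = g(t).
g'(t) = 0.72·220·t^-0.28. Setting 0.72·220·t^-0.28 = 220·t^0.72/(10+t) gives 0.72(10+t) = t, so 0.28·t = 0.72×10.
t* = 0.72×10/0.28 = 25.71 min.

25.7 min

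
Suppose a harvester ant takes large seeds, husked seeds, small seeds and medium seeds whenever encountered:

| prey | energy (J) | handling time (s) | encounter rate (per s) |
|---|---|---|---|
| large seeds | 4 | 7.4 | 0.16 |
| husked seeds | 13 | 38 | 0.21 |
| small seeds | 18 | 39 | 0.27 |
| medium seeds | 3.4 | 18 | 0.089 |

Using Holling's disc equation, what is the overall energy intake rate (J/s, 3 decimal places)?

Energy encountered per unit search time: 0.16×4 + 0.21×13 + 0.27×18 + 0.089×3.4 = 8.533 J/s.
Handling time per unit search time: 0.16×7.4 + 0.21×38 + 0.27×39 + 0.089×18 = 21.3.
Rate = 8.533/(1 + 21.3) = 0.3827 J/s.

0.383 J/s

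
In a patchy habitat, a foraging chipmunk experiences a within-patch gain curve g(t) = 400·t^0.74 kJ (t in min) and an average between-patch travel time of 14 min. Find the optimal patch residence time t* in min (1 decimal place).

39.8 min

Maximise g(t)/(T+t): set derivative to zero → g'(t)(T+t) = g(t).
g'(t) = 0.74·400·t^-0.26. Setting 0.74·400·t^-0.26 = 400·t^0.74/(14+t) gives 0.74(14+t) = t, so 0.26·t = 0.74×14.
t* = 0.74×14/0.26 = 39.85 min.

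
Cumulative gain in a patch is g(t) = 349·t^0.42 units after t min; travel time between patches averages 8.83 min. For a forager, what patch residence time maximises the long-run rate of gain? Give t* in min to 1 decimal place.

Optimal t* satisfies g'(t*) = g(t*)/(T + t*).
g'(t) = 0.42·349·t^-0.58. Setting 0.42·349·t^-0.58 = 349·t^0.42/(8.83+t) gives 0.42(8.83+t) = t, so 0.58·t = 0.42×8.83.
t* = 0.42×8.83/0.58 = 6.394 min.

6.4 min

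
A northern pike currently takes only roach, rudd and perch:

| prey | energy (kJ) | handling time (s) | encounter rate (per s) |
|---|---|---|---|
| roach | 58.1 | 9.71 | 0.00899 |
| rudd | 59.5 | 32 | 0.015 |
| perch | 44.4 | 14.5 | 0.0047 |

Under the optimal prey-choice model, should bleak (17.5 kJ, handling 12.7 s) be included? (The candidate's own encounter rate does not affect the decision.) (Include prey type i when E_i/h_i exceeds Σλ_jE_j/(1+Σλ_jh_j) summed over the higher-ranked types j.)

On roach, rudd and perch alone, R = ΣλE/(1+Σλh) = 1.623/1.635 = 0.9927 kJ/s.
Profitability of bleak: 17.5/12.7 = 1.378 kJ/s.
1.378 > 0.9927, so adding bleak raises the average — include it.

Yes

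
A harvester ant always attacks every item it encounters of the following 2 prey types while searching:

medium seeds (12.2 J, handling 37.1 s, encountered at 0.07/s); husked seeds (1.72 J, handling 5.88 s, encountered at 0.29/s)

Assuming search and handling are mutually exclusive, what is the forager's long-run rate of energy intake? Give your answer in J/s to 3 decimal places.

0.255 J/s

Energy encountered per unit search time: 0.07×12.2 + 0.29×1.72 = 1.353 J/s.
Handling time per unit search time: 0.07×37.1 + 0.29×5.88 = 4.302.
Rate = 1.353/(1 + 4.302) = 0.2551 J/s.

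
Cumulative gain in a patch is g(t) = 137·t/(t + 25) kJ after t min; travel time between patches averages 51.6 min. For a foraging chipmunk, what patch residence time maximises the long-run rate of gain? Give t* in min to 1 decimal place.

35.9 min

Maximise g(t)/(T+t): set derivative to zero → g'(t)(T+t) = g(t).
g'(t) = 137·25/(t + 25)². Setting 137·25/(t+25)² = 137t/[(t+25)(51.6+t)] gives 25(51.6+t) = t(t+25), so t² = 25×51.6 = 1290.
t* = √1290 = 35.92 min.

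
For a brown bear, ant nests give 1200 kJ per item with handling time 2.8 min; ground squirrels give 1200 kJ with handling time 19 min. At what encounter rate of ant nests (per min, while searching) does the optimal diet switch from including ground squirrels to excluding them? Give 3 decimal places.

0.062 per min

The zero-one rule: include ground squirrels iff E₂/h₂ > λE₁/(1+λh₁). Equality gives the switch point.
λE₁h₂ = E₂ + λE₂h₁ ⇒ λ = E₂/(E₁h₂ − E₂h₁) = 1200/(2.28e+04 − 3360) = 0.06173 per min.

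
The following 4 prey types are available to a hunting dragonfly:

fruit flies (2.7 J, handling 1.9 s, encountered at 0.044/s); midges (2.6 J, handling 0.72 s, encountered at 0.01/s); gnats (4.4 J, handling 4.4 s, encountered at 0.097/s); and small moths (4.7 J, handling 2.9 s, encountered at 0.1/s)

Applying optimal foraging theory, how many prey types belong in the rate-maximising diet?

4

Rank by E/h (J/s): midges 3.61, small moths 1.62, fruit flies 1.42, gnats 1. Include each in turn until the next type's E/h falls below the running intake rate.
Rate on top 1: 0.02581. small moths: 1.62 > 0.02581 → include.
Rate on top 2: 0.3824. fruit flies: 1.42 > 0.3824 → include.
Rate on top 3: 0.4452. gnats: 1 > 0.4452 → include.
Optimal diet: midges, small moths, fruit flies, gnats — 4 of 4 types.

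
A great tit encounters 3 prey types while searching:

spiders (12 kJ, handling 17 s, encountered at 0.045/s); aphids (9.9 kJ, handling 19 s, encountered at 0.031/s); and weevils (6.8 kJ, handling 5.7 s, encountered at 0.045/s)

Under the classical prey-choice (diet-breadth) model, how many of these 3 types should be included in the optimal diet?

3

Rank by E/h (kJ/s): weevils 1.19, spiders 0.706, aphids 0.521. Include each in turn until the next type's E/h falls below the running intake rate.
Rate on top 1: 0.2435. spiders: 0.706 > 0.2435 → include.
Rate on top 2: 0.4185. aphids: 0.521 > 0.4185 → include.
Optimal diet: weevils, spiders, aphids — 3 of 3 types.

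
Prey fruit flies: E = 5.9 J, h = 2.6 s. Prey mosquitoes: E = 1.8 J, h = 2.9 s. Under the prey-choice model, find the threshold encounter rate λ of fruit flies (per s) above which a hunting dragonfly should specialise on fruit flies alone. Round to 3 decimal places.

0.145 per s

The zero-one rule: include mosquitoes iff E₂/h₂ > λE₁/(1+λh₁). Equality gives the switch point.
λE₁h₂ = E₂ + λE₂h₁ ⇒ λ = E₂/(E₁h₂ − E₂h₁) = 1.8/(17.11 − 4.68) = 0.1448 per s.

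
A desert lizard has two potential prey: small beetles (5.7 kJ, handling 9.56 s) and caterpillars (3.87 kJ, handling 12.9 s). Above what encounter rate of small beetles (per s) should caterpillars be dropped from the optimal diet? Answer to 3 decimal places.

0.106 per s

The zero-one rule: include caterpillars iff E₂/h₂ > λE₁/(1+λh₁). Equality gives the switch point.
λE₁h₂ = E₂ + λE₂h₁ ⇒ λ = E₂/(E₁h₂ − E₂h₁) = 3.87/(73.53 − 37) = 0.1059 per s.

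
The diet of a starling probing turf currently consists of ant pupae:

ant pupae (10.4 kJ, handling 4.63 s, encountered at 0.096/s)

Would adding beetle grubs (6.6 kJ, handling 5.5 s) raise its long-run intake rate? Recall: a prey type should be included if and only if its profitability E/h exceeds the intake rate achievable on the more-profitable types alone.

Yes

On ant pupae alone, R = ΣλE/(1+Σλh) = 0.9984/1.444 = 0.6912 kJ/s.
Profitability of beetle grubs: 6.6/5.5 = 1.2 kJ/s.
Since 1.2 > R, including beetle grubs increases the long-run rate.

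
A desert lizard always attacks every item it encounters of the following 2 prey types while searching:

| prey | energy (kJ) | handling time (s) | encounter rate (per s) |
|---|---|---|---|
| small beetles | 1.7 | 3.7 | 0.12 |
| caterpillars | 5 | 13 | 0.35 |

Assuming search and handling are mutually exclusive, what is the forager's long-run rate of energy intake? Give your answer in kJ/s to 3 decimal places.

0.326 kJ/s

R = (0.12×1.7 + 0.35×5) / (1 + 0.12×3.7 + 0.35×13) = 1.954/5.994 = 0.326 kJ/s.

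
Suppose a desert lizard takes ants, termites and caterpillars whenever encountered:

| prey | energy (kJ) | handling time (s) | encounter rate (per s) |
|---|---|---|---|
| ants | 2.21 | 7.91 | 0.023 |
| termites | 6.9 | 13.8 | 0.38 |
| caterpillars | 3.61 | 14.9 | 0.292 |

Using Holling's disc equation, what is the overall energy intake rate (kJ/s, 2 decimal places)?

0.35 kJ/s

Energy encountered per unit search time: 0.023×2.21 + 0.38×6.9 + 0.292×3.61 = 3.727 kJ/s.
Handling time per unit search time: 0.023×7.91 + 0.38×13.8 + 0.292×14.9 = 9.777.
Rate = 3.727/(1 + 9.777) = 0.3458 kJ/s.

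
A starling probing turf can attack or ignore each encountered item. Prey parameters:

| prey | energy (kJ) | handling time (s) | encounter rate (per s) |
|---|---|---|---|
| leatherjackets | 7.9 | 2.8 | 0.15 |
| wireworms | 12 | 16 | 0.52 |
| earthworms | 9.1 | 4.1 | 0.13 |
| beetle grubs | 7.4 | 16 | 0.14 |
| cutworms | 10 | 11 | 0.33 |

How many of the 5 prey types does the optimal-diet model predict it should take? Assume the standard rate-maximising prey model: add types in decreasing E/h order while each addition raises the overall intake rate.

2

E/h in descending order: leatherjackets 2.82, earthworms 2.22, cutworms 0.909, wireworms 0.75, beetle grubs 0.463 kJ/s. The optimal diet is the largest prefix of this list for which every included type satisfies E_i/h_i > R on the types above it.
Rate on top 1: 0.8345. earthworms: 2.22 > 0.8345 → include.
Rate on top 2: 1.212. cutworms: 0.909 < 1.212 → exclude; stop.
Optimal diet: leatherjackets, earthworms — 2 of 5 types.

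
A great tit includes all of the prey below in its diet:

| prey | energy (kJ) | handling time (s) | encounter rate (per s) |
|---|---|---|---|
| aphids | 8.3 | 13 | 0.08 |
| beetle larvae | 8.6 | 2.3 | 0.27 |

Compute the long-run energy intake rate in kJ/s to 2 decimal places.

Energy encountered per unit search time: 0.08×8.3 + 0.27×8.6 = 2.986 kJ/s.
Handling time per unit search time: 0.08×13 + 0.27×2.3 = 1.661.
Rate = 2.986/(1 + 1.661) = 1.122 kJ/s.

1.12 kJ/s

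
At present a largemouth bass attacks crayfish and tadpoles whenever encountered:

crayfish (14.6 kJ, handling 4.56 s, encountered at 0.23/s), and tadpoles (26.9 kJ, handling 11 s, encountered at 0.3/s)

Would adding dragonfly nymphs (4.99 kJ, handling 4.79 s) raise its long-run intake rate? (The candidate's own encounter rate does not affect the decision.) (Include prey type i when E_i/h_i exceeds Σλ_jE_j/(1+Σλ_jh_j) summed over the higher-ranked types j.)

Current rate: (0.23×14.6 + 0.3×26.9)/(1 + 0.23×4.56 + 0.3×11) = 2.137 kJ/s.
dragonfly nymphs: E/h = 4.99/4.79 = 1.042 kJ/s.
1.042 < 2.137, so adding dragonfly nymphs would lower the average — exclude it.

No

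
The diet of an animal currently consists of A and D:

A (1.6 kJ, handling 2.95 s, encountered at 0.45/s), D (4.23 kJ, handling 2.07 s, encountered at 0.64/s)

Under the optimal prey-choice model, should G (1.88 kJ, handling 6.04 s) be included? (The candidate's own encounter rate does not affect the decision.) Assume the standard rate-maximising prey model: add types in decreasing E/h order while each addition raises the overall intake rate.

No

On A and D alone, R = ΣλE/(1+Σλh) = 3.427/3.652 = 0.9384 kJ/s.
G: E/h = 1.88/6.04 = 0.3113 kJ/s.
0.3113 < 0.9384, so adding G would lower the average — exclude it.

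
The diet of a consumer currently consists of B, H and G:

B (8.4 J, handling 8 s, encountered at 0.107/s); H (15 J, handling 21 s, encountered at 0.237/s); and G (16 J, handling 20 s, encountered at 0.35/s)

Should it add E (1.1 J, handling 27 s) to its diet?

Current rate: (0.107×8.4 + 0.237×15 + 0.35×16)/(1 + 0.107×8 + 0.237×21 + 0.35×20) = 0.7268 J/s.
Profitability of E: 1.1/27 = 0.04074 J/s.
Since 0.04074 < R, time spent handling E is better spent searching.

No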